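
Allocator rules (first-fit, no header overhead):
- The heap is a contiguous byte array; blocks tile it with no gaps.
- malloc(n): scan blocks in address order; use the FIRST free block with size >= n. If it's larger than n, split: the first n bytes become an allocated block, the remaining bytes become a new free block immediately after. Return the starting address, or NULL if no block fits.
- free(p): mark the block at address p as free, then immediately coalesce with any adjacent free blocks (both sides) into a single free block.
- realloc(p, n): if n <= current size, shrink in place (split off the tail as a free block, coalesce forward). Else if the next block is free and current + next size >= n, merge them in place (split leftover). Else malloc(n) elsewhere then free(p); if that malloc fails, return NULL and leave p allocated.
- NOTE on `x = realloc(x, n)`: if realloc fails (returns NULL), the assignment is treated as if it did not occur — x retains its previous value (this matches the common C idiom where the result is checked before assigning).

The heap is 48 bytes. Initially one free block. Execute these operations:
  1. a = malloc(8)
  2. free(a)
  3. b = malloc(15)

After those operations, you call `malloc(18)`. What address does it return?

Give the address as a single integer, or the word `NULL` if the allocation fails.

Op 1: a = malloc(8) -> a = 0; heap: [0-7 ALLOC][8-47 FREE]
Op 2: free(a) -> (freed a); heap: [0-47 FREE]
Op 3: b = malloc(15) -> b = 0; heap: [0-14 ALLOC][15-47 FREE]
malloc(18): first-fit scan over [0-14 ALLOC][15-47 FREE] -> 15

Answer: 15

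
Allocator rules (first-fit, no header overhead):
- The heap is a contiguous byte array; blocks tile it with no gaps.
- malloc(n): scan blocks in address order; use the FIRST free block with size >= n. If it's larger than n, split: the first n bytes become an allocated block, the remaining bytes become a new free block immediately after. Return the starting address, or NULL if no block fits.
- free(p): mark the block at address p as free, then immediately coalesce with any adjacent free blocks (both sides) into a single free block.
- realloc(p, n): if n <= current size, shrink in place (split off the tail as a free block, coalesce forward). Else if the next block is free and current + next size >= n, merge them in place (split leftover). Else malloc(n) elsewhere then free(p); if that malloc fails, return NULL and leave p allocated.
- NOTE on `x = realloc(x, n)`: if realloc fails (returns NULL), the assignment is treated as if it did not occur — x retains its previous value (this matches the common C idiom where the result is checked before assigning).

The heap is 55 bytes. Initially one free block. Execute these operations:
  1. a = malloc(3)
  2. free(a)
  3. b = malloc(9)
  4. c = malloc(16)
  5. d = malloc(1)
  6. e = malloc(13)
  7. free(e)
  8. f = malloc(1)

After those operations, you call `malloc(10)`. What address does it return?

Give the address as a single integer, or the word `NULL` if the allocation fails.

Answer: 27

Derivation:
Op 1: a = malloc(3) -> a = 0; heap: [0-2 ALLOC][3-54 FREE]
Op 2: free(a) -> (freed a); heap: [0-54 FREE]
Op 3: b = malloc(9) -> b = 0; heap: [0-8 ALLOC][9-54 FREE]
Op 4: c = malloc(16) -> c = 9; heap: [0-8 ALLOC][9-24 ALLOC][25-54 FREE]
Op 5: d = malloc(1) -> d = 25; heap: [0-8 ALLOC][9-24 ALLOC][25-25 ALLOC][26-54 FREE]
Op 6: e = malloc(13) -> e = 26; heap: [0-8 ALLOC][9-24 ALLOC][25-25 ALLOC][26-38 ALLOC][39-54 FREE]
Op 7: free(e) -> (freed e); heap: [0-8 ALLOC][9-24 ALLOC][25-25 ALLOC][26-54 FREE]
Op 8: f = malloc(1) -> f = 26; heap: [0-8 ALLOC][9-24 ALLOC][25-25 ALLOC][26-26 ALLOC][27-54 FREE]
malloc(10): first-fit scan over [0-8 ALLOC][9-24 ALLOC][25-25 ALLOC][26-26 ALLOC][27-54 FREE] -> 27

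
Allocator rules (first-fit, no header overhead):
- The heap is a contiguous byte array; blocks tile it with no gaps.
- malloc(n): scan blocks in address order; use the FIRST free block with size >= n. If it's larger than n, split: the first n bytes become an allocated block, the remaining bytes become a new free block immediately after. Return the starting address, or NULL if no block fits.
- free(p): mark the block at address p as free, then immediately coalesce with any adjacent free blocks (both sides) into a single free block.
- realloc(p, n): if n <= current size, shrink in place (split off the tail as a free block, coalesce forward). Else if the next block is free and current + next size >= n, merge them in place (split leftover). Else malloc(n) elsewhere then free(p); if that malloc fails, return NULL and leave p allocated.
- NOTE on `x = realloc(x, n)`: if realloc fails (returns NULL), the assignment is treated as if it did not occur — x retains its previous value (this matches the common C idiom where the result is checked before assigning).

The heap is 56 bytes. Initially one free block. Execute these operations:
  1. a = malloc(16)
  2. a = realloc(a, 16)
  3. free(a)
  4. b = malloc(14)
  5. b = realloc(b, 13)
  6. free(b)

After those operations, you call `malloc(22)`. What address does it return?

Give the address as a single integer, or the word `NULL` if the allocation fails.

Op 1: a = malloc(16) -> a = 0; heap: [0-15 ALLOC][16-55 FREE]
Op 2: a = realloc(a, 16) -> a = 0; heap: [0-15 ALLOC][16-55 FREE]
Op 3: free(a) -> (freed a); heap: [0-55 FREE]
Op 4: b = malloc(14) -> b = 0; heap: [0-13 ALLOC][14-55 FREE]
Op 5: b = realloc(b, 13) -> b = 0; heap: [0-12 ALLOC][13-55 FREE]
Op 6: free(b) -> (freed b); heap: [0-55 FREE]
malloc(22): first-fit scan over [0-55 FREE] -> 0

Answer: 0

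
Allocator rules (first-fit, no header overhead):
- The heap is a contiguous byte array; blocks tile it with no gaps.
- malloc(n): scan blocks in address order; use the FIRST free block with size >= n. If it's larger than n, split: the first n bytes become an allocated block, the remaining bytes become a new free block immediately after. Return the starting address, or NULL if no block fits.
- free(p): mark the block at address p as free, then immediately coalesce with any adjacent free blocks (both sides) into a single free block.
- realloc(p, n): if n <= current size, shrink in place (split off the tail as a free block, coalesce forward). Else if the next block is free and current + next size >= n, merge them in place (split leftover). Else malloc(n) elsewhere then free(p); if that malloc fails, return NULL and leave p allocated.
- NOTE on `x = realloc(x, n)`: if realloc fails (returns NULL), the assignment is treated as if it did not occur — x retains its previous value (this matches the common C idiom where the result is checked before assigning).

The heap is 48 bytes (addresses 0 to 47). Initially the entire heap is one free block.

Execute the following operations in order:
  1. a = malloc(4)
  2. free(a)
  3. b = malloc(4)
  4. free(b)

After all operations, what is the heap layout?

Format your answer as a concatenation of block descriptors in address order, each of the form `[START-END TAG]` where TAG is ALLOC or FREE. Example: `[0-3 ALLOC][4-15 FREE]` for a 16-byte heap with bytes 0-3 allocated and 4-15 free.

Answer: [0-47 FREE]

Derivation:
Op 1: a = malloc(4) -> a = 0; heap: [0-3 ALLOC][4-47 FREE]
Op 2: free(a) -> (freed a); heap: [0-47 FREE]
Op 3: b = malloc(4) -> b = 0; heap: [0-3 ALLOC][4-47 FREE]
Op 4: free(b) -> (freed b); heap: [0-47 FREE]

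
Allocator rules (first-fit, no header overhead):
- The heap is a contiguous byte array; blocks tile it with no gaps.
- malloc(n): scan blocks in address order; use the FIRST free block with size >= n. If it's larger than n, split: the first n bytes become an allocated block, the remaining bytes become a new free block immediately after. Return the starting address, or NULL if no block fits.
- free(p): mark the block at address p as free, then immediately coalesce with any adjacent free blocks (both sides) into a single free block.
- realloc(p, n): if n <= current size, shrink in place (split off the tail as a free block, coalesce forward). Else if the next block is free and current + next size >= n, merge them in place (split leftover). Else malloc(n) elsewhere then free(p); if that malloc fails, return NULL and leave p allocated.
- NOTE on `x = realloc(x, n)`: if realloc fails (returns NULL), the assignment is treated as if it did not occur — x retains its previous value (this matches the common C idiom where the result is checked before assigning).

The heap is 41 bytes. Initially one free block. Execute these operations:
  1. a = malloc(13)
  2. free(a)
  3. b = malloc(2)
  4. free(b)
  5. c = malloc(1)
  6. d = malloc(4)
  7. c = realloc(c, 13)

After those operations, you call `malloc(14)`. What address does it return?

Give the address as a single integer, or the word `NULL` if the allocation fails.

Op 1: a = malloc(13) -> a = 0; heap: [0-12 ALLOC][13-40 FREE]
Op 2: free(a) -> (freed a); heap: [0-40 FREE]
Op 3: b = malloc(2) -> b = 0; heap: [0-1 ALLOC][2-40 FREE]
Op 4: free(b) -> (freed b); heap: [0-40 FREE]
Op 5: c = malloc(1) -> c = 0; heap: [0-0 ALLOC][1-40 FREE]
Op 6: d = malloc(4) -> d = 1; heap: [0-0 ALLOC][1-4 ALLOC][5-40 FREE]
Op 7: c = realloc(c, 13) -> c = 5; heap: [0-0 FREE][1-4 ALLOC][5-17 ALLOC][18-40 FREE]
malloc(14): first-fit scan over [0-0 FREE][1-4 ALLOC][5-17 ALLOC][18-40 FREE] -> 18

Answer: 18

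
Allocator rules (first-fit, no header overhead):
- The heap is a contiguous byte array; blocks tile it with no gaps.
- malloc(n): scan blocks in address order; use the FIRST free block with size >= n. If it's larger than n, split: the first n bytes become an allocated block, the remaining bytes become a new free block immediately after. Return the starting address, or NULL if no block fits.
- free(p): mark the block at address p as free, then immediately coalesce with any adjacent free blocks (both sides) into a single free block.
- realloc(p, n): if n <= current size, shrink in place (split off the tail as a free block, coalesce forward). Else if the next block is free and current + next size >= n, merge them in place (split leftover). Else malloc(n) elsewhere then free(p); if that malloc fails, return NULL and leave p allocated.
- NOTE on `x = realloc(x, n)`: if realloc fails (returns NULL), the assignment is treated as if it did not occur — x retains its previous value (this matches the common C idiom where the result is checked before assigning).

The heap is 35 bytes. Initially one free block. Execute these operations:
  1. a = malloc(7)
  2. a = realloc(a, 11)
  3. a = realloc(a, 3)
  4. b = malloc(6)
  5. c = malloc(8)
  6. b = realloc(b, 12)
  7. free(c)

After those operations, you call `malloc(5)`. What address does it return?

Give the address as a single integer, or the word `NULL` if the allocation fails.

Op 1: a = malloc(7) -> a = 0; heap: [0-6 ALLOC][7-34 FREE]
Op 2: a = realloc(a, 11) -> a = 0; heap: [0-10 ALLOC][11-34 FREE]
Op 3: a = realloc(a, 3) -> a = 0; heap: [0-2 ALLOC][3-34 FREE]
Op 4: b = malloc(6) -> b = 3; heap: [0-2 ALLOC][3-8 ALLOC][9-34 FREE]
Op 5: c = malloc(8) -> c = 9; heap: [0-2 ALLOC][3-8 ALLOC][9-16 ALLOC][17-34 FREE]
Op 6: b = realloc(b, 12) -> b = 17; heap: [0-2 ALLOC][3-8 FREE][9-16 ALLOC][17-28 ALLOC][29-34 FREE]
Op 7: free(c) -> (freed c); heap: [0-2 ALLOC][3-16 FREE][17-28 ALLOC][29-34 FREE]
malloc(5): first-fit scan over [0-2 ALLOC][3-16 FREE][17-28 ALLOC][29-34 FREE] -> 3

Answer: 3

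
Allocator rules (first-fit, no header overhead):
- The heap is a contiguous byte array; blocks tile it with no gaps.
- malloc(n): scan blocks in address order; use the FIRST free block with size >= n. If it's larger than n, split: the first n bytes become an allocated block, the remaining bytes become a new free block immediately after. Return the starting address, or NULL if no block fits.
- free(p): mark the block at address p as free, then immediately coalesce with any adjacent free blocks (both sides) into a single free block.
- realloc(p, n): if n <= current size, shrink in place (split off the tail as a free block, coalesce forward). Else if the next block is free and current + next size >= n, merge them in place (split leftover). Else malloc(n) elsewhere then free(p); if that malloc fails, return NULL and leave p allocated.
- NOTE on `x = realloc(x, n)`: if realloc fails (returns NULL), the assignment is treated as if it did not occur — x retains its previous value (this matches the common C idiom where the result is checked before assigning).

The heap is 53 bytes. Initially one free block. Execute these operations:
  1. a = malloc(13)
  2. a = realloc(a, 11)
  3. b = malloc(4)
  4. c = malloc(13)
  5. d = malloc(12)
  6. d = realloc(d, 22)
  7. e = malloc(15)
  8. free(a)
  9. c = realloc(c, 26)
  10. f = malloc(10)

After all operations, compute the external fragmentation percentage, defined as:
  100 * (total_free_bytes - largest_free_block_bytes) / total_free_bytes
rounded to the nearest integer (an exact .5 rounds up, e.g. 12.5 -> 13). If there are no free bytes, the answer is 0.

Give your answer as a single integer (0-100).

Answer: 25

Derivation:
Op 1: a = malloc(13) -> a = 0; heap: [0-12 ALLOC][13-52 FREE]
Op 2: a = realloc(a, 11) -> a = 0; heap: [0-10 ALLOC][11-52 FREE]
Op 3: b = malloc(4) -> b = 11; heap: [0-10 ALLOC][11-14 ALLOC][15-52 FREE]
Op 4: c = malloc(13) -> c = 15; heap: [0-10 ALLOC][11-14 ALLOC][15-27 ALLOC][28-52 FREE]
Op 5: d = malloc(12) -> d = 28; heap: [0-10 ALLOC][11-14 ALLOC][15-27 ALLOC][28-39 ALLOC][40-52 FREE]
Op 6: d = realloc(d, 22) -> d = 28; heap: [0-10 ALLOC][11-14 ALLOC][15-27 ALLOC][28-49 ALLOC][50-52 FREE]
Op 7: e = malloc(15) -> e = NULL; heap: [0-10 ALLOC][11-14 ALLOC][15-27 ALLOC][28-49 ALLOC][50-52 FREE]
Op 8: free(a) -> (freed a); heap: [0-10 FREE][11-14 ALLOC][15-27 ALLOC][28-49 ALLOC][50-52 FREE]
Op 9: c = realloc(c, 26) -> NULL (c unchanged); heap: [0-10 FREE][11-14 ALLOC][15-27 ALLOC][28-49 ALLOC][50-52 FREE]
Op 10: f = malloc(10) -> f = 0; heap: [0-9 ALLOC][10-10 FREE][11-14 ALLOC][15-27 ALLOC][28-49 ALLOC][50-52 FREE]
Free blocks: [1 3] total_free=4 largest=3 -> 100*(4-3)/4 = 100/4 = 25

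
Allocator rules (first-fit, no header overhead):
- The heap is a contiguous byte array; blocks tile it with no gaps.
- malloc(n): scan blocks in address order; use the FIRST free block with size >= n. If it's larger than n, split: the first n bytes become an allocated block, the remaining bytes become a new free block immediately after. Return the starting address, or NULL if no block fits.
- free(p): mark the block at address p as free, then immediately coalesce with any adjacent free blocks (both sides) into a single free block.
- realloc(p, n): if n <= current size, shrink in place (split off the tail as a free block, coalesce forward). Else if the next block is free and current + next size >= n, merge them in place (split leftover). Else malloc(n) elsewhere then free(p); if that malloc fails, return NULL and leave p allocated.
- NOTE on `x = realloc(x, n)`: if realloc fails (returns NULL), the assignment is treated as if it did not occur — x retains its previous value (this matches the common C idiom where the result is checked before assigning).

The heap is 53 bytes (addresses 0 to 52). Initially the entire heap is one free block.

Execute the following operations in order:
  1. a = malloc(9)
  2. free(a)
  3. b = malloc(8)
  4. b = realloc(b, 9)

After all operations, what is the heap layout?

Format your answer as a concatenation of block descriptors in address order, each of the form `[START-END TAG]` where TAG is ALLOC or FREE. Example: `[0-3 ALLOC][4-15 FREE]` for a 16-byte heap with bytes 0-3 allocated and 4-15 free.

Answer: [0-8 ALLOC][9-52 FREE]

Derivation:
Op 1: a = malloc(9) -> a = 0; heap: [0-8 ALLOC][9-52 FREE]
Op 2: free(a) -> (freed a); heap: [0-52 FREE]
Op 3: b = malloc(8) -> b = 0; heap: [0-7 ALLOC][8-52 FREE]
Op 4: b = realloc(b, 9) -> b = 0; heap: [0-8 ALLOC][9-52 FREE]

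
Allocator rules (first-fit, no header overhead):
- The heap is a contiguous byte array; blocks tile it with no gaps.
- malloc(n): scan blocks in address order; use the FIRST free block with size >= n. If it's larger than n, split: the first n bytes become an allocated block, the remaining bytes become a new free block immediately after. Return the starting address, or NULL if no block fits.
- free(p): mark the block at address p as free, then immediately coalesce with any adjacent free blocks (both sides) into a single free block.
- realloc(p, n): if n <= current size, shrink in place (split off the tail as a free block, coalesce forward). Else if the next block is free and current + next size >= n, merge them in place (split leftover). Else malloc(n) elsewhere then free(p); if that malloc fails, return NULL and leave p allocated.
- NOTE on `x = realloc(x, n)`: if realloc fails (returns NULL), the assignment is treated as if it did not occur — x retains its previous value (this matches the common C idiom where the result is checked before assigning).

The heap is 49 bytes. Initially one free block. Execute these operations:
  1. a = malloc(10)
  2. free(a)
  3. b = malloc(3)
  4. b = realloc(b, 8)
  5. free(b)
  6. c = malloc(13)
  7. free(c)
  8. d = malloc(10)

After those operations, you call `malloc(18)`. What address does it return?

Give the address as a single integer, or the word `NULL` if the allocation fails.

Answer: 10

Derivation:
Op 1: a = malloc(10) -> a = 0; heap: [0-9 ALLOC][10-48 FREE]
Op 2: free(a) -> (freed a); heap: [0-48 FREE]
Op 3: b = malloc(3) -> b = 0; heap: [0-2 ALLOC][3-48 FREE]
Op 4: b = realloc(b, 8) -> b = 0; heap: [0-7 ALLOC][8-48 FREE]
Op 5: free(b) -> (freed b); heap: [0-48 FREE]
Op 6: c = malloc(13) -> c = 0; heap: [0-12 ALLOC][13-48 FREE]
Op 7: free(c) -> (freed c); heap: [0-48 FREE]
Op 8: d = malloc(10) -> d = 0; heap: [0-9 ALLOC][10-48 FREE]
malloc(18): first-fit scan over [0-9 ALLOC][10-48 FREE] -> 10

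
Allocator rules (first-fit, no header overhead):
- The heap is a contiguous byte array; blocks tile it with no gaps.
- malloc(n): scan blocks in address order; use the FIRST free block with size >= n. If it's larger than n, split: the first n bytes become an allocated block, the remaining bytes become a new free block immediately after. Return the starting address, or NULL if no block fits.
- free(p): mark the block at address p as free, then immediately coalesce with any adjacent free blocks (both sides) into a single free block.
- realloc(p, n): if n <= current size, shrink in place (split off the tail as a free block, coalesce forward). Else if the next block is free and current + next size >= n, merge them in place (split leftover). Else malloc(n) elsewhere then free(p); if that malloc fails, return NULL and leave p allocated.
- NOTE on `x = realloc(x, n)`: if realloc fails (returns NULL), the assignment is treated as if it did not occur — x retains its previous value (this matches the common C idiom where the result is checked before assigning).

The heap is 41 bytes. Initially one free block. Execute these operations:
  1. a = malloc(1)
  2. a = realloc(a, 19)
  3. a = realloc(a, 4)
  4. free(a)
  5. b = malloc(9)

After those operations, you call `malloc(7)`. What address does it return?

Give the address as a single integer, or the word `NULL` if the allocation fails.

Answer: 9

Derivation:
Op 1: a = malloc(1) -> a = 0; heap: [0-0 ALLOC][1-40 FREE]
Op 2: a = realloc(a, 19) -> a = 0; heap: [0-18 ALLOC][19-40 FREE]
Op 3: a = realloc(a, 4) -> a = 0; heap: [0-3 ALLOC][4-40 FREE]
Op 4: free(a) -> (freed a); heap: [0-40 FREE]
Op 5: b = malloc(9) -> b = 0; heap: [0-8 ALLOC][9-40 FREE]
malloc(7): first-fit scan over [0-8 ALLOC][9-40 FREE] -> 9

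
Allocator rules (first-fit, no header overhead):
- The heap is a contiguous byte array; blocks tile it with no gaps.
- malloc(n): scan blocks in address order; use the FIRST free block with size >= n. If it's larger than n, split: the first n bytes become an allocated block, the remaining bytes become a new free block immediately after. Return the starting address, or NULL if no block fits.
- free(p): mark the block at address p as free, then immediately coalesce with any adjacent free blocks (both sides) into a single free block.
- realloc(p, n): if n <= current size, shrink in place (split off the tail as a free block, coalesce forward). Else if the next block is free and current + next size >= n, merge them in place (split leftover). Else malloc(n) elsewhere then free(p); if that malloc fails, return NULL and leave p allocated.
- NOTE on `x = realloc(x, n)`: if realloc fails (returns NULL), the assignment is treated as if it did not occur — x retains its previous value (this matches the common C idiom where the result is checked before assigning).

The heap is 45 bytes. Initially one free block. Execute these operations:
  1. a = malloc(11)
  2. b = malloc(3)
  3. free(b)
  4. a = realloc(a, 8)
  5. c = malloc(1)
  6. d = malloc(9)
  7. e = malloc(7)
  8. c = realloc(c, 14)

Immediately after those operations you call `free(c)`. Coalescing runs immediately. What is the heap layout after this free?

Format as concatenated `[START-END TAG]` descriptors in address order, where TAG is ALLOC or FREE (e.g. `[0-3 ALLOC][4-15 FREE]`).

Op 1: a = malloc(11) -> a = 0; heap: [0-10 ALLOC][11-44 FREE]
Op 2: b = malloc(3) -> b = 11; heap: [0-10 ALLOC][11-13 ALLOC][14-44 FREE]
Op 3: free(b) -> (freed b); heap: [0-10 ALLOC][11-44 FREE]
Op 4: a = realloc(a, 8) -> a = 0; heap: [0-7 ALLOC][8-44 FREE]
Op 5: c = malloc(1) -> c = 8; heap: [0-7 ALLOC][8-8 ALLOC][9-44 FREE]
Op 6: d = malloc(9) -> d = 9; heap: [0-7 ALLOC][8-8 ALLOC][9-17 ALLOC][18-44 FREE]
Op 7: e = malloc(7) -> e = 18; heap: [0-7 ALLOC][8-8 ALLOC][9-17 ALLOC][18-24 ALLOC][25-44 FREE]
Op 8: c = realloc(c, 14) -> c = 25; heap: [0-7 ALLOC][8-8 FREE][9-17 ALLOC][18-24 ALLOC][25-38 ALLOC][39-44 FREE]
free(c): c = 25 -> block [25-38 ALLOC]; mark free, coalesce with adjacent free neighbors -> [0-7 ALLOC][8-8 FREE][9-17 ALLOC][18-24 ALLOC][25-44 FREE]

Answer: [0-7 ALLOC][8-8 FREE][9-17 ALLOC][18-24 ALLOC][25-44 FREE]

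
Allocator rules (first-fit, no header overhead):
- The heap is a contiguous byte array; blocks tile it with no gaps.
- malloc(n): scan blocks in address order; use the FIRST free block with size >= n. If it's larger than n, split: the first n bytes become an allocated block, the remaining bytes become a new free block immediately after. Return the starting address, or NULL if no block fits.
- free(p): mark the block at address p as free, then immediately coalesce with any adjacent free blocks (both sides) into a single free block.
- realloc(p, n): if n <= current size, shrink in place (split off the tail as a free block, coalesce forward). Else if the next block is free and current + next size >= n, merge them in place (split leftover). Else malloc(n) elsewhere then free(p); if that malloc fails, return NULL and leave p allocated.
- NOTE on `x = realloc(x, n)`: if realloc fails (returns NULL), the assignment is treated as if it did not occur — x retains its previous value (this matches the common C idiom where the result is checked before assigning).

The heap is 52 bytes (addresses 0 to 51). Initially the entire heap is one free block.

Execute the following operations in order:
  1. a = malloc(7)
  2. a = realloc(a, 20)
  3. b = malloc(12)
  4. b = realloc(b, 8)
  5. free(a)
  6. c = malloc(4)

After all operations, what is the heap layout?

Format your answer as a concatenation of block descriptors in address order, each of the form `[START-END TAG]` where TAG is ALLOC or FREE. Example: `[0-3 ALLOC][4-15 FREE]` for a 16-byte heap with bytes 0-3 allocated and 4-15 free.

Op 1: a = malloc(7) -> a = 0; heap: [0-6 ALLOC][7-51 FREE]
Op 2: a = realloc(a, 20) -> a = 0; heap: [0-19 ALLOC][20-51 FREE]
Op 3: b = malloc(12) -> b = 20; heap: [0-19 ALLOC][20-31 ALLOC][32-51 FREE]
Op 4: b = realloc(b, 8) -> b = 20; heap: [0-19 ALLOC][20-27 ALLOC][28-51 FREE]
Op 5: free(a) -> (freed a); heap: [0-19 FREE][20-27 ALLOC][28-51 FREE]
Op 6: c = malloc(4) -> c = 0; heap: [0-3 ALLOC][4-19 FREE][20-27 ALLOC][28-51 FREE]

Answer: [0-3 ALLOC][4-19 FREE][20-27 ALLOC][28-51 FREE]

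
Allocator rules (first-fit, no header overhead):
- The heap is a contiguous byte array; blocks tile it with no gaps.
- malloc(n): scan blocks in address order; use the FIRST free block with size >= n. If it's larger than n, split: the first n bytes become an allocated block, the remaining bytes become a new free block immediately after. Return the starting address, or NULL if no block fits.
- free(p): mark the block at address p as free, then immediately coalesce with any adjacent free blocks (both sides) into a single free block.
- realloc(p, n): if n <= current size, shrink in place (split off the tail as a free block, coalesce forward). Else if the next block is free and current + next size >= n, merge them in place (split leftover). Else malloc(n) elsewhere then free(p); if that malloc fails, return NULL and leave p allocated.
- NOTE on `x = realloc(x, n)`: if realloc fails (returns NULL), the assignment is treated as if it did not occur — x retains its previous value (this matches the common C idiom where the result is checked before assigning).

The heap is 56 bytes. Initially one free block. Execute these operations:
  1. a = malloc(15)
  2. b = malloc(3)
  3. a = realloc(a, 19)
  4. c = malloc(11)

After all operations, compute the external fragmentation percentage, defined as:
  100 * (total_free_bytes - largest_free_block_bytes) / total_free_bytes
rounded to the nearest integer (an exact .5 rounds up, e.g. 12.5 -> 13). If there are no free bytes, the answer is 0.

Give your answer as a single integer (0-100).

Op 1: a = malloc(15) -> a = 0; heap: [0-14 ALLOC][15-55 FREE]
Op 2: b = malloc(3) -> b = 15; heap: [0-14 ALLOC][15-17 ALLOC][18-55 FREE]
Op 3: a = realloc(a, 19) -> a = 18; heap: [0-14 FREE][15-17 ALLOC][18-36 ALLOC][37-55 FREE]
Op 4: c = malloc(11) -> c = 0; heap: [0-10 ALLOC][11-14 FREE][15-17 ALLOC][18-36 ALLOC][37-55 FREE]
Free blocks: [4 19] total_free=23 largest=19 -> 100*(23-19)/23 = 400/23 ≈ 17.391 -> rounds to 17

Answer: 17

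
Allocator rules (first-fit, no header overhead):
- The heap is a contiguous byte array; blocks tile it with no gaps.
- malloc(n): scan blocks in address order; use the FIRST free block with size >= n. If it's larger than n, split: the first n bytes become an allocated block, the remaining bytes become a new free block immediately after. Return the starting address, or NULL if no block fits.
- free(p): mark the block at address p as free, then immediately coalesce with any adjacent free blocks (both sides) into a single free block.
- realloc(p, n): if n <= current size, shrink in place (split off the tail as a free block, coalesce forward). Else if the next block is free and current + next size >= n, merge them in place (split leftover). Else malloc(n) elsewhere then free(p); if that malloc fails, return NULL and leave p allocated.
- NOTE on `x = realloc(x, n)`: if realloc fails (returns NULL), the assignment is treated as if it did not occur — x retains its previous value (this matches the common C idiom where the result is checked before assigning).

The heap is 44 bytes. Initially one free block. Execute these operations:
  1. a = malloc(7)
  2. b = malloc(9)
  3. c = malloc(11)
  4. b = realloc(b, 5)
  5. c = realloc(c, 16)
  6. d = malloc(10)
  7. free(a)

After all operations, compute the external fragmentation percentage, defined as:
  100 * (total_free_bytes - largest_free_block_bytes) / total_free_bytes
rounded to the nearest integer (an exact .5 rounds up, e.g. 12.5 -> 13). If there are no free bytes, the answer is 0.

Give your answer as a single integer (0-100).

Answer: 46

Derivation:
Op 1: a = malloc(7) -> a = 0; heap: [0-6 ALLOC][7-43 FREE]
Op 2: b = malloc(9) -> b = 7; heap: [0-6 ALLOC][7-15 ALLOC][16-43 FREE]
Op 3: c = malloc(11) -> c = 16; heap: [0-6 ALLOC][7-15 ALLOC][16-26 ALLOC][27-43 FREE]
Op 4: b = realloc(b, 5) -> b = 7; heap: [0-6 ALLOC][7-11 ALLOC][12-15 FREE][16-26 ALLOC][27-43 FREE]
Op 5: c = realloc(c, 16) -> c = 16; heap: [0-6 ALLOC][7-11 ALLOC][12-15 FREE][16-31 ALLOC][32-43 FREE]
Op 6: d = malloc(10) -> d = 32; heap: [0-6 ALLOC][7-11 ALLOC][12-15 FREE][16-31 ALLOC][32-41 ALLOC][42-43 FREE]
Op 7: free(a) -> (freed a); heap: [0-6 FREE][7-11 ALLOC][12-15 FREE][16-31 ALLOC][32-41 ALLOC][42-43 FREE]
Free blocks: [7 4 2] total_free=13 largest=7 -> 100*(13-7)/13 = 600/13 ≈ 46.154 -> rounds to 46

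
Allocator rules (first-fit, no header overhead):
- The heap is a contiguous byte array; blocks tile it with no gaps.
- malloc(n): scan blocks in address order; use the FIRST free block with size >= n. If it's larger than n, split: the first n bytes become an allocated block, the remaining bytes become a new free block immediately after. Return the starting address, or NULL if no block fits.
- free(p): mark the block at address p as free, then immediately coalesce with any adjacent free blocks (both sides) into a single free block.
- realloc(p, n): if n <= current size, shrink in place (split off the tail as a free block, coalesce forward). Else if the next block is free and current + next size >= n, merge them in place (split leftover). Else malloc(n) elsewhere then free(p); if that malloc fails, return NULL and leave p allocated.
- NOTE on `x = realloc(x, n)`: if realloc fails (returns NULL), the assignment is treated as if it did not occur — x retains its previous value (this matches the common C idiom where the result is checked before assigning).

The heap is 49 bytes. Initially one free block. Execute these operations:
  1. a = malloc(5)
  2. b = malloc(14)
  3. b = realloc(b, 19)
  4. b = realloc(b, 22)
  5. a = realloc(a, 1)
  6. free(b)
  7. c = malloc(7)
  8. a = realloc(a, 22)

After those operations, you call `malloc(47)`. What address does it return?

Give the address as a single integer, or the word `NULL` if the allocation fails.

Answer: NULL

Derivation:
Op 1: a = malloc(5) -> a = 0; heap: [0-4 ALLOC][5-48 FREE]
Op 2: b = malloc(14) -> b = 5; heap: [0-4 ALLOC][5-18 ALLOC][19-48 FREE]
Op 3: b = realloc(b, 19) -> b = 5; heap: [0-4 ALLOC][5-23 ALLOC][24-48 FREE]
Op 4: b = realloc(b, 22) -> b = 5; heap: [0-4 ALLOC][5-26 ALLOC][27-48 FREE]
Op 5: a = realloc(a, 1) -> a = 0; heap: [0-0 ALLOC][1-4 FREE][5-26 ALLOC][27-48 FREE]
Op 6: free(b) -> (freed b); heap: [0-0 ALLOC][1-48 FREE]
Op 7: c = malloc(7) -> c = 1; heap: [0-0 ALLOC][1-7 ALLOC][8-48 FREE]
Op 8: a = realloc(a, 22) -> a = 8; heap: [0-0 FREE][1-7 ALLOC][8-29 ALLOC][30-48 FREE]
malloc(47): first-fit scan over [0-0 FREE][1-7 ALLOC][8-29 ALLOC][30-48 FREE] -> NULL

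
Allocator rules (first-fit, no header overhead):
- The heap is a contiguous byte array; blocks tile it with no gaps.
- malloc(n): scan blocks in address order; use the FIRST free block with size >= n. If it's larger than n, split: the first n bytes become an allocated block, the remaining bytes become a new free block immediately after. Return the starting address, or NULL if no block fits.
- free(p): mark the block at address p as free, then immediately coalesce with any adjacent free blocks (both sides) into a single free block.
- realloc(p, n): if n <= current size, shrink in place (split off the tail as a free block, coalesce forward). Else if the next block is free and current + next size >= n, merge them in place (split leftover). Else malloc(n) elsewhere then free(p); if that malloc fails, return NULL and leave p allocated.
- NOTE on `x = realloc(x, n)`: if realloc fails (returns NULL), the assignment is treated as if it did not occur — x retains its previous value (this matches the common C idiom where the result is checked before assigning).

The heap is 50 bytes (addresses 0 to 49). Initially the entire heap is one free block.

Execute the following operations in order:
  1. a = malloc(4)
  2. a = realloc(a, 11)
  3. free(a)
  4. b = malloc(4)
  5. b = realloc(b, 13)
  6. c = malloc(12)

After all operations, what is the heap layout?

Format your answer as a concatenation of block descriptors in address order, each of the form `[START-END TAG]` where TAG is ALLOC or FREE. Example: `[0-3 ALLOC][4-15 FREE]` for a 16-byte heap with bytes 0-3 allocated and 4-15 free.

Answer: [0-12 ALLOC][13-24 ALLOC][25-49 FREE]

Derivation:
Op 1: a = malloc(4) -> a = 0; heap: [0-3 ALLOC][4-49 FREE]
Op 2: a = realloc(a, 11) -> a = 0; heap: [0-10 ALLOC][11-49 FREE]
Op 3: free(a) -> (freed a); heap: [0-49 FREE]
Op 4: b = malloc(4) -> b = 0; heap: [0-3 ALLOC][4-49 FREE]
Op 5: b = realloc(b, 13) -> b = 0; heap: [0-12 ALLOC][13-49 FREE]
Op 6: c = malloc(12) -> c = 13; heap: [0-12 ALLOC][13-24 ALLOC][25-49 FREE]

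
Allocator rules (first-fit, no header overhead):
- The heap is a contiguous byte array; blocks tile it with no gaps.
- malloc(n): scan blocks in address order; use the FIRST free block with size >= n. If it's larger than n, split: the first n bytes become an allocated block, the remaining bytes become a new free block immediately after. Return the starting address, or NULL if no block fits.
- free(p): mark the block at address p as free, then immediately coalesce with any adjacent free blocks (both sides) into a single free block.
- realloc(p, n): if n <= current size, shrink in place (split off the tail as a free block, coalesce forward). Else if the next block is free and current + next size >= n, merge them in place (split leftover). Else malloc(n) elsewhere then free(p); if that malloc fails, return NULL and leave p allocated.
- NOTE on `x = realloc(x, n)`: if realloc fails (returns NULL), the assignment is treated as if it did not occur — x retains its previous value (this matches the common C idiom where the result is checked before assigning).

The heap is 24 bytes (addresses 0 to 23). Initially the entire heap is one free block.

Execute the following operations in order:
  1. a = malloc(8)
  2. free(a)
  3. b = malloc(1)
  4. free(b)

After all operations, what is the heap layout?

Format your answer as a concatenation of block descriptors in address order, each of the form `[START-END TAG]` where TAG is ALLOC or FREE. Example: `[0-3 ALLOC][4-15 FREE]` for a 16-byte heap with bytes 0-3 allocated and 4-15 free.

Op 1: a = malloc(8) -> a = 0; heap: [0-7 ALLOC][8-23 FREE]
Op 2: free(a) -> (freed a); heap: [0-23 FREE]
Op 3: b = malloc(1) -> b = 0; heap: [0-0 ALLOC][1-23 FREE]
Op 4: free(b) -> (freed b); heap: [0-23 FREE]

Answer: [0-23 FREE]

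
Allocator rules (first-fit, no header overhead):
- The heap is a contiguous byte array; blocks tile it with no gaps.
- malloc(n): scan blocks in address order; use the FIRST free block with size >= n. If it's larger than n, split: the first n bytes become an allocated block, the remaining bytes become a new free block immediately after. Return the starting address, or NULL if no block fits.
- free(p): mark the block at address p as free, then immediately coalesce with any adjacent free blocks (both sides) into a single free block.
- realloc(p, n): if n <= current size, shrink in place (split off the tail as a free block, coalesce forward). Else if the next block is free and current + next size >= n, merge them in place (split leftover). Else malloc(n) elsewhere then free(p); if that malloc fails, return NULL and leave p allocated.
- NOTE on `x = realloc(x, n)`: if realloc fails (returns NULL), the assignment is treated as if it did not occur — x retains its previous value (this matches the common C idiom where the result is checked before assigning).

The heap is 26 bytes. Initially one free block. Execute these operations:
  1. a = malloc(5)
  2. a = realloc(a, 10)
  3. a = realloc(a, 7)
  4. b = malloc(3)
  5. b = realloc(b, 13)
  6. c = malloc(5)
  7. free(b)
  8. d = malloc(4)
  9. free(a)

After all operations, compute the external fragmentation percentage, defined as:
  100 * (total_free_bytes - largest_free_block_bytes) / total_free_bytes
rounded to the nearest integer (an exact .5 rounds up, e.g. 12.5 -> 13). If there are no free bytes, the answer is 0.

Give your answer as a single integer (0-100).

Op 1: a = malloc(5) -> a = 0; heap: [0-4 ALLOC][5-25 FREE]
Op 2: a = realloc(a, 10) -> a = 0; heap: [0-9 ALLOC][10-25 FREE]
Op 3: a = realloc(a, 7) -> a = 0; heap: [0-6 ALLOC][7-25 FREE]
Op 4: b = malloc(3) -> b = 7; heap: [0-6 ALLOC][7-9 ALLOC][10-25 FREE]
Op 5: b = realloc(b, 13) -> b = 7; heap: [0-6 ALLOC][7-19 ALLOC][20-25 FREE]
Op 6: c = malloc(5) -> c = 20; heap: [0-6 ALLOC][7-19 ALLOC][20-24 ALLOC][25-25 FREE]
Op 7: free(b) -> (freed b); heap: [0-6 ALLOC][7-19 FREE][20-24 ALLOC][25-25 FREE]
Op 8: d = malloc(4) -> d = 7; heap: [0-6 ALLOC][7-10 ALLOC][11-19 FREE][20-24 ALLOC][25-25 FREE]
Op 9: free(a) -> (freed a); heap: [0-6 FREE][7-10 ALLOC][11-19 FREE][20-24 ALLOC][25-25 FREE]
Free blocks: [7 9 1] total_free=17 largest=9 -> 100*(17-9)/17 = 800/17 ≈ 47.059 -> rounds to 47

Answer: 47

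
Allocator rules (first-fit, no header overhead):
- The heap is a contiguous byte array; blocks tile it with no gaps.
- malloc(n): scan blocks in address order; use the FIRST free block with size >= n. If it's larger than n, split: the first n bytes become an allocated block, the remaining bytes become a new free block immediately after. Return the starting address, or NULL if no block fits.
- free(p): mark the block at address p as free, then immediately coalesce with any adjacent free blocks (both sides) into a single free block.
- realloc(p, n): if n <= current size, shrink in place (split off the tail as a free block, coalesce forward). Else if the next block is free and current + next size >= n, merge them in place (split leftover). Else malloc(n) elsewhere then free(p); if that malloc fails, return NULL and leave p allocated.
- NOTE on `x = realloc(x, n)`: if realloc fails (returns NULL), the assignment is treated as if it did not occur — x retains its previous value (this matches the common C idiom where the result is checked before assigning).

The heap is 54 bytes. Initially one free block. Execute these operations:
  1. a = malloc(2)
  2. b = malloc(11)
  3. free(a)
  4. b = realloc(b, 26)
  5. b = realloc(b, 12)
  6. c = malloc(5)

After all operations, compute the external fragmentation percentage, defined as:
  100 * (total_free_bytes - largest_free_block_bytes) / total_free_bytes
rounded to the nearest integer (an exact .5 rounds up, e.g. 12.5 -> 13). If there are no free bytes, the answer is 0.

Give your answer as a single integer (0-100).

Op 1: a = malloc(2) -> a = 0; heap: [0-1 ALLOC][2-53 FREE]
Op 2: b = malloc(11) -> b = 2; heap: [0-1 ALLOC][2-12 ALLOC][13-53 FREE]
Op 3: free(a) -> (freed a); heap: [0-1 FREE][2-12 ALLOC][13-53 FREE]
Op 4: b = realloc(b, 26) -> b = 2; heap: [0-1 FREE][2-27 ALLOC][28-53 FREE]
Op 5: b = realloc(b, 12) -> b = 2; heap: [0-1 FREE][2-13 ALLOC][14-53 FREE]
Op 6: c = malloc(5) -> c = 14; heap: [0-1 FREE][2-13 ALLOC][14-18 ALLOC][19-53 FREE]
Free blocks: [2 35] total_free=37 largest=35 -> 100*(37-35)/37 = 200/37 ≈ 5.405 -> rounds to 5

Answer: 5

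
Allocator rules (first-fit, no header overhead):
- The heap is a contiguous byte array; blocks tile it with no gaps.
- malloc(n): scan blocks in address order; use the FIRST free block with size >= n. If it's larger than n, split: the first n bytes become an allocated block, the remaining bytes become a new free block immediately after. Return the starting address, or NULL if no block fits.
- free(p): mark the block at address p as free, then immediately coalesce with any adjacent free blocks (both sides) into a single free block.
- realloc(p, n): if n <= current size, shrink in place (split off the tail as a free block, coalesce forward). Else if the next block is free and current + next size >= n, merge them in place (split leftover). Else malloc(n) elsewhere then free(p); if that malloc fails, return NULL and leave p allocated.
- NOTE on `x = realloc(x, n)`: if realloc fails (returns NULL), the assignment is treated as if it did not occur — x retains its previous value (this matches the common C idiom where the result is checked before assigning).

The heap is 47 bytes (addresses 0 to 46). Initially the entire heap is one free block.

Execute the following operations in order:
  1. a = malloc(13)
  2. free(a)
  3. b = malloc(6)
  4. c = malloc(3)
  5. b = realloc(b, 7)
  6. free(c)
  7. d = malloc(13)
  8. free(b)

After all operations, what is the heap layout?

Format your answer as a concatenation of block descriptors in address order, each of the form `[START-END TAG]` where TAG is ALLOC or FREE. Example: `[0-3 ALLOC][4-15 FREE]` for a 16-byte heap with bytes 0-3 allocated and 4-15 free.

Op 1: a = malloc(13) -> a = 0; heap: [0-12 ALLOC][13-46 FREE]
Op 2: free(a) -> (freed a); heap: [0-46 FREE]
Op 3: b = malloc(6) -> b = 0; heap: [0-5 ALLOC][6-46 FREE]
Op 4: c = malloc(3) -> c = 6; heap: [0-5 ALLOC][6-8 ALLOC][9-46 FREE]
Op 5: b = realloc(b, 7) -> b = 9; heap: [0-5 FREE][6-8 ALLOC][9-15 ALLOC][16-46 FREE]
Op 6: free(c) -> (freed c); heap: [0-8 FREE][9-15 ALLOC][16-46 FREE]
Op 7: d = malloc(13) -> d = 16; heap: [0-8 FREE][9-15 ALLOC][16-28 ALLOC][29-46 FREE]
Op 8: free(b) -> (freed b); heap: [0-15 FREE][16-28 ALLOC][29-46 FREE]

Answer: [0-15 FREE][16-28 ALLOC][29-46 FREE]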